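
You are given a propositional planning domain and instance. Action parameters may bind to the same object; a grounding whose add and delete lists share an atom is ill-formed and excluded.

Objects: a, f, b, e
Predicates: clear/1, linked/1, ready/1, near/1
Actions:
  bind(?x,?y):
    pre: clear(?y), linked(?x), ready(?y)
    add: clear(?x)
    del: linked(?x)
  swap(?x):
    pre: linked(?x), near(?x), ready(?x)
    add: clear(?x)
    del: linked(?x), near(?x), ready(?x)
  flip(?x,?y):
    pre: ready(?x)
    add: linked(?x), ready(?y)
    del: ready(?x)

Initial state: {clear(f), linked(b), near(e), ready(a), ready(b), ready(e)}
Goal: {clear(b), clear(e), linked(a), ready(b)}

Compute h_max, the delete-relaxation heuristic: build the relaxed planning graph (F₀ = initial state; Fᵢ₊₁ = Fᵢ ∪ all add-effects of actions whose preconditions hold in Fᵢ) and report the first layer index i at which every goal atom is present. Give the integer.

F0 = init (6 atoms)
F1 = F0 ∪ {linked(a), linked(e), ready(f)}  (9 atoms)
F2 = F1 ∪ {clear(a), clear(b), clear(e), linked(f)}  (13 atoms)
goal ⊆ F2  ⇒  h_max = 2

2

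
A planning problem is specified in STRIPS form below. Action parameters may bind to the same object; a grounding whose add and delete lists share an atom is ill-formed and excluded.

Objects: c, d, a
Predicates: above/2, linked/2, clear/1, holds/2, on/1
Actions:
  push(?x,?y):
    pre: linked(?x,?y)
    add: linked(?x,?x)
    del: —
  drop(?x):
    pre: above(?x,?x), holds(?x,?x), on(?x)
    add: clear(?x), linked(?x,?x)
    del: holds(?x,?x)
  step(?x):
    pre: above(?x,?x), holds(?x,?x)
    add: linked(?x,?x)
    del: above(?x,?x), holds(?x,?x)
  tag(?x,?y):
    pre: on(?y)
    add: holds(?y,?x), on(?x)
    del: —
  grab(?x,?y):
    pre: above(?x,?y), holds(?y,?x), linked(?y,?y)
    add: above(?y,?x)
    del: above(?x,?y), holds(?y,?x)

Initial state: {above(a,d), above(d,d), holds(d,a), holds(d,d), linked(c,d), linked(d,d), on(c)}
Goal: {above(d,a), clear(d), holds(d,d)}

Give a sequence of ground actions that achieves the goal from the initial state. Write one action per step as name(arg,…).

tag(d,c); drop(d); tag(d,d); grab(a,d)

1. tag(d,c)  →  {above(a,d), above(d,d), holds(c,d), holds(d,a), holds(d,d), linked(c,d), linked(d,d), on(c), on(d)}
2. drop(d)  →  {above(a,d), above(d,d), clear(d), holds(c,d), holds(d,a), linked(c,d), linked(d,d), on(c), on(d)}
3. tag(d,d)  →  {above(a,d), above(d,d), clear(d), holds(c,d), holds(d,a), holds(d,d), linked(c,d), linked(d,d), on(c), on(d)}
4. grab(a,d)  →  {above(d,a), above(d,d), clear(d), holds(c,d), holds(d,d), linked(c,d), linked(d,d), on(c), on(d)}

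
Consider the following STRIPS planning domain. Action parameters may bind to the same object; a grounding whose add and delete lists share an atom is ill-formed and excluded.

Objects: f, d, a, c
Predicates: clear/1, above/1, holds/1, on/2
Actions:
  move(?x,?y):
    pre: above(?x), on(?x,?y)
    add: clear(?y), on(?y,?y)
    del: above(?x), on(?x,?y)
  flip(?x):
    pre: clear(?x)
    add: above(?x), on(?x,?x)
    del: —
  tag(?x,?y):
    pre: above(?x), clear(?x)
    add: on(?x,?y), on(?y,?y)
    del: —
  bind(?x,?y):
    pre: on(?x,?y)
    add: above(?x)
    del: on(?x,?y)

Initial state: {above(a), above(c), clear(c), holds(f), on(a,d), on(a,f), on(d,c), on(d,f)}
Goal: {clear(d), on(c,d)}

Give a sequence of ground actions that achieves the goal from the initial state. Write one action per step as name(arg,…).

1. move(a,d)  →  {above(c), clear(c), clear(d), holds(f), on(a,f), on(d,c), on(d,d), on(d,f)}
2. tag(c,d)  →  {above(c), clear(c), clear(d), holds(f), on(a,f), on(c,d), on(d,c), on(d,d), on(d,f)}

move(a,d); tag(c,d)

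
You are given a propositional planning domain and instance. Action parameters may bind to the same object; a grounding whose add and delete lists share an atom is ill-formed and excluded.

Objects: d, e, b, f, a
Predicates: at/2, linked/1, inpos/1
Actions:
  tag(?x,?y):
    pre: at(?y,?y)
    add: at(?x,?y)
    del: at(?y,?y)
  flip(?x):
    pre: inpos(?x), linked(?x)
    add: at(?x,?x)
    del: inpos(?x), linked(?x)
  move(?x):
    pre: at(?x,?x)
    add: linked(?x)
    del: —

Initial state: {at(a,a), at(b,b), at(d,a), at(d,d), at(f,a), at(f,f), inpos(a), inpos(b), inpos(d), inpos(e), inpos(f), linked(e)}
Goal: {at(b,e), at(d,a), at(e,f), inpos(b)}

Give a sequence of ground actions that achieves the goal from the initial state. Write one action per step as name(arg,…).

tag(e,f); flip(e); tag(b,e)

1. tag(e,f)  →  {at(a,a), at(b,b), at(d,a), at(d,d), at(e,f), at(f,a), inpos(a), inpos(b), inpos(d), inpos(e), inpos(f), linked(e)}
2. flip(e)  →  {at(a,a), at(b,b), at(d,a), at(d,d), at(e,e), at(e,f), at(f,a), inpos(a), inpos(b), inpos(d), inpos(f)}
3. tag(b,e)  →  {at(a,a), at(b,b), at(b,e), at(d,a), at(d,d), at(e,f), at(f,a), inpos(a), inpos(b), inpos(d), inpos(f)}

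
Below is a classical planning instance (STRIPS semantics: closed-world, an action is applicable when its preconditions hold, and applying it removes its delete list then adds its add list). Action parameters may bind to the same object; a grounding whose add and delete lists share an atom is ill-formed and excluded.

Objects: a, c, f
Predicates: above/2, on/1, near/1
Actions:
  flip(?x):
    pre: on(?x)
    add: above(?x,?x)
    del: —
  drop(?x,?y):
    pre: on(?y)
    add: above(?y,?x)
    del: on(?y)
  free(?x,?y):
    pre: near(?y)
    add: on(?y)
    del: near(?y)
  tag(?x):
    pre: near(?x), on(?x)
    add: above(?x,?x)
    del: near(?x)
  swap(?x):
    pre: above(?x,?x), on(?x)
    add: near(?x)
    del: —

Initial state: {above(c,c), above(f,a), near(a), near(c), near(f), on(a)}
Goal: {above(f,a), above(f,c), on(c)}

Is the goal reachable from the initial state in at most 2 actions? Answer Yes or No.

No

1. free(a,c)  →  {above(c,c), above(f,a), near(a), near(f), on(a), on(c)}
2. free(a,f)  →  {above(c,c), above(f,a), near(a), on(a), on(c), on(f)}
3. drop(c,f)  →  {above(c,c), above(f,a), above(f,c), near(a), on(a), on(c)}
optimal plan length = 3; 3 > 2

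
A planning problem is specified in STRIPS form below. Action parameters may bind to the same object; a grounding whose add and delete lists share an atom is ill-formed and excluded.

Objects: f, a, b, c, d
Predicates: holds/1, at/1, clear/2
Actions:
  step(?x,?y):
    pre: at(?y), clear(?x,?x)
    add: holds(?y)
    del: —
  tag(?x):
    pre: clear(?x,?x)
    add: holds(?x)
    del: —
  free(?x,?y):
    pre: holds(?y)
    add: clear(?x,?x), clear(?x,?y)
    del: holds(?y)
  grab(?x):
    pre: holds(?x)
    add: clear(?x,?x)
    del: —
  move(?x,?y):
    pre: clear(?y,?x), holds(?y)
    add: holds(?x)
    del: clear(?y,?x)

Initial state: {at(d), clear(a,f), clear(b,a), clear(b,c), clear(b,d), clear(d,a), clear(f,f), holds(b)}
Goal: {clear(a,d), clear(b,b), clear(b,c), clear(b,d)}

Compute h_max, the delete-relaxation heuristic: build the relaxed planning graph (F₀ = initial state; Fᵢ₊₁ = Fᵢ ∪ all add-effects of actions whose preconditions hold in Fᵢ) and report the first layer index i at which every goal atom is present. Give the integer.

F0 = init (8 atoms)
F1 = F0 ∪ {clear(a,a), clear(a,b), clear(b,b), clear(c,b), clear(c,c), clear(d,b), clear(d,d), clear(f,b), holds(a), holds(c), holds(d), holds(f)}  (20 atoms)
F2 = F1 ∪ {clear(a,c), clear(a,d), clear(b,f), clear(c,a), clear(c,d), clear(c,f), clear(d,c), clear(d,f), clear(f,a), clear(f,c), clear(f,d)}  (31 atoms)
goal ⊆ F2  ⇒  h_max = 2

2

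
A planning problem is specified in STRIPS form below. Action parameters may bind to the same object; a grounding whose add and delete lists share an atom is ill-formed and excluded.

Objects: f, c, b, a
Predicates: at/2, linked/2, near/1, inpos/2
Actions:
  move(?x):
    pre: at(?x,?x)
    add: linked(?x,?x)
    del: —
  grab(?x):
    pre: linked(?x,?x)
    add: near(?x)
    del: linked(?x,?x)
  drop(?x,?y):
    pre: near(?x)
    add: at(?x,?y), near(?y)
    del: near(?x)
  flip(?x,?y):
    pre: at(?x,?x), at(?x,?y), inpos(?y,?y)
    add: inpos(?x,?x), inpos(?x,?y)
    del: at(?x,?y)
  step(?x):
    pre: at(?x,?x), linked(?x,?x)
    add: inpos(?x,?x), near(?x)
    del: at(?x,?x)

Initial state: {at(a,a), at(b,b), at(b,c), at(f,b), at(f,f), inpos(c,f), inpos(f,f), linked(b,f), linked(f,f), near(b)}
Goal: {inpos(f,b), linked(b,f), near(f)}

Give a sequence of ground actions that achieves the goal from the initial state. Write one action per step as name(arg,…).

drop(b,f); flip(b,f); flip(f,b)

1. drop(b,f)  →  {at(a,a), at(b,b), at(b,c), at(b,f), at(f,b), at(f,f), inpos(c,f), inpos(f,f), linked(b,f), linked(f,f), near(f)}
2. flip(b,f)  →  {at(a,a), at(b,b), at(b,c), at(f,b), at(f,f), inpos(b,b), inpos(b,f), inpos(c,f), inpos(f,f), linked(b,f), linked(f,f), near(f)}
3. flip(f,b)  →  {at(a,a), at(b,b), at(b,c), at(f,f), inpos(b,b), inpos(b,f), inpos(c,f), inpos(f,b), inpos(f,f), linked(b,f), linked(f,f), near(f)}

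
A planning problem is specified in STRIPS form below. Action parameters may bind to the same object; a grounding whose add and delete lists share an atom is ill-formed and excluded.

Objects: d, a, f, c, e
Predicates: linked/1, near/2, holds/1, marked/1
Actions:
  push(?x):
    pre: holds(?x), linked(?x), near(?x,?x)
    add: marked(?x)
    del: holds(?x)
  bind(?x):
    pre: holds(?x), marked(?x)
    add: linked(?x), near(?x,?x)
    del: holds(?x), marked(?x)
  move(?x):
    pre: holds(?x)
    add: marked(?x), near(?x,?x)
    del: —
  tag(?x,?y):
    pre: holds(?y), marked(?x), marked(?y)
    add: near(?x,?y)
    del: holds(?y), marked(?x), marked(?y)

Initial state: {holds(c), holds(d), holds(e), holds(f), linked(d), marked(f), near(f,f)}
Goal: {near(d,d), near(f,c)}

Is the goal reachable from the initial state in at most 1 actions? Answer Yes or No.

1. move(d)  →  {holds(c), holds(d), holds(e), holds(f), linked(d), marked(d), marked(f), near(d,d), near(f,f)}
2. move(c)  →  {holds(c), holds(d), holds(e), holds(f), linked(d), marked(c), marked(d), marked(f), near(c,c), near(d,d), near(f,f)}
3. tag(f,c)  →  {holds(d), holds(e), holds(f), linked(d), marked(d), near(c,c), near(d,d), near(f,c), near(f,f)}
optimal plan length = 3; 3 > 1

No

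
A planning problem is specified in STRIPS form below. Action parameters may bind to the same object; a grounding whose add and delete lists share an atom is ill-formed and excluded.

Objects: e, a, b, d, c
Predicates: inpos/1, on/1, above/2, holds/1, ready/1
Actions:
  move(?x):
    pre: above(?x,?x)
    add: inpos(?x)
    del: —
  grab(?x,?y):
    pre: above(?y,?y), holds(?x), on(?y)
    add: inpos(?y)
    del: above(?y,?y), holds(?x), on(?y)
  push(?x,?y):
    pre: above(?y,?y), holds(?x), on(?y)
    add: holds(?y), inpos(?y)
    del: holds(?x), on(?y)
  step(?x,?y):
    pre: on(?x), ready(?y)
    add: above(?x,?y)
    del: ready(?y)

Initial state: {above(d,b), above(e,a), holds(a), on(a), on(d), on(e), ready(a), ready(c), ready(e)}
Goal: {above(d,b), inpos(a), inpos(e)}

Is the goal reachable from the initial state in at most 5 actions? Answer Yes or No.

1. step(e,e)  →  {above(d,b), above(e,a), above(e,e), holds(a), on(a), on(d), on(e), ready(a), ready(c)}
2. move(e)  →  {above(d,b), above(e,a), above(e,e), holds(a), inpos(e), on(a), on(d), on(e), ready(a), ready(c)}
3. step(a,a)  →  {above(a,a), above(d,b), above(e,a), above(e,e), holds(a), inpos(e), on(a), on(d), on(e), ready(c)}
4. move(a)  →  {above(a,a), above(d,b), above(e,a), above(e,e), holds(a), inpos(a), inpos(e), on(a), on(d), on(e), ready(c)}
optimal plan length = 4; 4 ≤ 5

Yes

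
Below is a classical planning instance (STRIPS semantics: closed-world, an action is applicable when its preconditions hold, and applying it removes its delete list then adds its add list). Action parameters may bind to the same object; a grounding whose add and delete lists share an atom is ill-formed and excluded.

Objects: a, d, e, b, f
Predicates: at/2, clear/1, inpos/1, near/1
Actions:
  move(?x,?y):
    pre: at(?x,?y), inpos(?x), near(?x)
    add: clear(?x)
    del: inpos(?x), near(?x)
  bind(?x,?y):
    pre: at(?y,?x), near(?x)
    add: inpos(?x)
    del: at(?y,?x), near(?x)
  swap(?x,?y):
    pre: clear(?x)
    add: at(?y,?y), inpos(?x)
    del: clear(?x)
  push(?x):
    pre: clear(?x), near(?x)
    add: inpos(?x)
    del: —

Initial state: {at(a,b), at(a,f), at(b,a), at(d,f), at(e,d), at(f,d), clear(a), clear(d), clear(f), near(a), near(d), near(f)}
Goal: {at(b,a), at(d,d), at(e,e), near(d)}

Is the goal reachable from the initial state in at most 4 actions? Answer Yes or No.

Yes

1. swap(a,d)  →  {at(a,b), at(a,f), at(b,a), at(d,d), at(d,f), at(e,d), at(f,d), clear(d), clear(f), inpos(a), near(a), near(d), near(f)}
2. swap(d,e)  →  {at(a,b), at(a,f), at(b,a), at(d,d), at(d,f), at(e,d), at(e,e), at(f,d), clear(f), inpos(a), inpos(d), near(a), near(d), near(f)}
optimal plan length = 2; 2 ≤ 4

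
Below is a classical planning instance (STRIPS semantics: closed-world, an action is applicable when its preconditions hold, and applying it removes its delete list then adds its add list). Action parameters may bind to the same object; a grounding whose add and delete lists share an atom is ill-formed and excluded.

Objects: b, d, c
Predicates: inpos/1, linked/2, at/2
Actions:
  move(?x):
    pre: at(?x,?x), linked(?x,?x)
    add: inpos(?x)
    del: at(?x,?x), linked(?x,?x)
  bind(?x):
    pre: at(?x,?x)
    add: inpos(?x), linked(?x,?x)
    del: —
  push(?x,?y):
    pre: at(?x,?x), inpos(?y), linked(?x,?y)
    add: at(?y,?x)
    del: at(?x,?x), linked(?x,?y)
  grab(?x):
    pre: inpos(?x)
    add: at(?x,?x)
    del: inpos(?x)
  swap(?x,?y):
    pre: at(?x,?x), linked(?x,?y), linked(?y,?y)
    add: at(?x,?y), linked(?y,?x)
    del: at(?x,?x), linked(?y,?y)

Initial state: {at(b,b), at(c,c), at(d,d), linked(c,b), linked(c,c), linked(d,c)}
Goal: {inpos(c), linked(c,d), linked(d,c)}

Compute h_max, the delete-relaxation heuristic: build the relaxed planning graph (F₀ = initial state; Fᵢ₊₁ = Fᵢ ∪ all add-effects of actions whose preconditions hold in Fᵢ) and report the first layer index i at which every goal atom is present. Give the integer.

F0 = init (6 atoms)
F1 = F0 ∪ {at(d,c), inpos(b), inpos(c), inpos(d), linked(b,b), linked(c,d), linked(d,d)}  (13 atoms)
goal ⊆ F1  ⇒  h_max = 1

1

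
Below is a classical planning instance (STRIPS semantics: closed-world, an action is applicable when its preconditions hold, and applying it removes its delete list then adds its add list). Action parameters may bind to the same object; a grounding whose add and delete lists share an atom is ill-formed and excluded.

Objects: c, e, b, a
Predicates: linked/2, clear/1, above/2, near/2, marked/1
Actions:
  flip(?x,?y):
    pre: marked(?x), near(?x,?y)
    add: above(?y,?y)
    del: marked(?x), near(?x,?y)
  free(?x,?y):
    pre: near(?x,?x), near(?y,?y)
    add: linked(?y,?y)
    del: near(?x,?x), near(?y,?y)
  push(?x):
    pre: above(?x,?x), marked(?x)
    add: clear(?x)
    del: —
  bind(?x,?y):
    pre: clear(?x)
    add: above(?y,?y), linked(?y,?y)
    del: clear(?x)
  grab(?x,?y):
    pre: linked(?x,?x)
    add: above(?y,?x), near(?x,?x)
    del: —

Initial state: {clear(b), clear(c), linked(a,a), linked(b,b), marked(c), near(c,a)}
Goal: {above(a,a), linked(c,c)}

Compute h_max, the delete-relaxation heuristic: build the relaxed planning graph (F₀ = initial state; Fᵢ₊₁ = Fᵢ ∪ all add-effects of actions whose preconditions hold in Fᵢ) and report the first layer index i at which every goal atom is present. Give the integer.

F0 = init (6 atoms)
F1 = F0 ∪ {above(a,a), above(a,b), above(b,a), above(b,b), above(c,a), above(c,b), above(c,c), above(e,a), above(e,b), above(e,e), linked(c,c), linked(e,e), near(a,a), near(b,b)}  (20 atoms)
goal ⊆ F1  ⇒  h_max = 1

1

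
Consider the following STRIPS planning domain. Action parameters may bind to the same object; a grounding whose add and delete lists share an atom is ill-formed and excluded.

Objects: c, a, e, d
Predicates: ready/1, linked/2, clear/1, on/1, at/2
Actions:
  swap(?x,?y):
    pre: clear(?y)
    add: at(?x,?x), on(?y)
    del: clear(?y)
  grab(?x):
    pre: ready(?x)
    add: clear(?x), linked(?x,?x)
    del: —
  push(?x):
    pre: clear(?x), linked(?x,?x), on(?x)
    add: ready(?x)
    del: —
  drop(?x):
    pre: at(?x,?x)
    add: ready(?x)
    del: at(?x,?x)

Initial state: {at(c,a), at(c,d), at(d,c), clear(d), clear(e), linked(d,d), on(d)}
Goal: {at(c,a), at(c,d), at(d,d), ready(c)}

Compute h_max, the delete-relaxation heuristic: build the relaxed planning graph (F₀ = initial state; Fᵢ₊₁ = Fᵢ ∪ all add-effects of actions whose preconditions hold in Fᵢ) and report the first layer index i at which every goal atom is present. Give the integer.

F0 = init (7 atoms)
F1 = F0 ∪ {at(a,a), at(c,c), at(d,d), at(e,e), on(e), ready(d)}  (13 atoms)
F2 = F1 ∪ {ready(a), ready(c), ready(e)}  (16 atoms)
goal ⊆ F2  ⇒  h_max = 2

2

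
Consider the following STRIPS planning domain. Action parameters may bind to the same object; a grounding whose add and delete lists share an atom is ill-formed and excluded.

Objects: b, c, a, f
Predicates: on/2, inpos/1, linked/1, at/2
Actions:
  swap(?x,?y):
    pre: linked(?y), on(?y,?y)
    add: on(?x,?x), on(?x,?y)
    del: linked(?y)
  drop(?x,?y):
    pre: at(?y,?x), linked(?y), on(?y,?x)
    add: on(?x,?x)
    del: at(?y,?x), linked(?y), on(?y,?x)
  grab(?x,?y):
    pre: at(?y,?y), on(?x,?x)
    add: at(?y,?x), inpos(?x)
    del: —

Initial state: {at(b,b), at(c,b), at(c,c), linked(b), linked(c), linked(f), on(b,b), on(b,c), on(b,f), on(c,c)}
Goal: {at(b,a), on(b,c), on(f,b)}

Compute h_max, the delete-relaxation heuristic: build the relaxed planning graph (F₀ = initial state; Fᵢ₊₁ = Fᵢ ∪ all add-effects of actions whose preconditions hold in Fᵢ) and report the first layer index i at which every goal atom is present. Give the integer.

F0 = init (10 atoms)
F1 = F0 ∪ {at(b,c), inpos(b), inpos(c), on(a,a), on(a,b), on(a,c), on(c,b), on(f,b), on(f,c), on(f,f)}  (20 atoms)
F2 = F1 ∪ {at(b,a), at(b,f), at(c,a), at(c,f), inpos(a), inpos(f), on(a,f), on(c,f)}  (28 atoms)
goal ⊆ F2  ⇒  h_max = 2

2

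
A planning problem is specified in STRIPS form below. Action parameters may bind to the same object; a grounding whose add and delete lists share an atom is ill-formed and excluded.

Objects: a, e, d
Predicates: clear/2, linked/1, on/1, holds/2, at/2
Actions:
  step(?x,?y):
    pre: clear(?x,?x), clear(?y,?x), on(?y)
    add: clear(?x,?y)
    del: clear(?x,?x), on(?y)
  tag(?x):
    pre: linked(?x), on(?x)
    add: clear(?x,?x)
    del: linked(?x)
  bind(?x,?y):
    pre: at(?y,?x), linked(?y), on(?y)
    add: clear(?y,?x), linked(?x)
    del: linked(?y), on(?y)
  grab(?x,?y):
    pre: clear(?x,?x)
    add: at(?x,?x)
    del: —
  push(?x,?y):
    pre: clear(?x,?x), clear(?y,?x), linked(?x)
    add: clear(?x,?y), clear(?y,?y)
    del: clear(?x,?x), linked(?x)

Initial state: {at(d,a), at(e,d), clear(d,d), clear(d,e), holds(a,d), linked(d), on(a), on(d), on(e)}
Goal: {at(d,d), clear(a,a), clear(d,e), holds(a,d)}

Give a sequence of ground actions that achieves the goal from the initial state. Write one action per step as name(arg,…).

1. bind(a,d)  →  {at(d,a), at(e,d), clear(d,a), clear(d,d), clear(d,e), holds(a,d), linked(a), on(a), on(e)}
2. tag(a)  →  {at(d,a), at(e,d), clear(a,a), clear(d,a), clear(d,d), clear(d,e), holds(a,d), on(a), on(e)}
3. grab(d,a)  →  {at(d,a), at(d,d), at(e,d), clear(a,a), clear(d,a), clear(d,d), clear(d,e), holds(a,d), on(a), on(e)}

bind(a,d); tag(a); grab(d,a)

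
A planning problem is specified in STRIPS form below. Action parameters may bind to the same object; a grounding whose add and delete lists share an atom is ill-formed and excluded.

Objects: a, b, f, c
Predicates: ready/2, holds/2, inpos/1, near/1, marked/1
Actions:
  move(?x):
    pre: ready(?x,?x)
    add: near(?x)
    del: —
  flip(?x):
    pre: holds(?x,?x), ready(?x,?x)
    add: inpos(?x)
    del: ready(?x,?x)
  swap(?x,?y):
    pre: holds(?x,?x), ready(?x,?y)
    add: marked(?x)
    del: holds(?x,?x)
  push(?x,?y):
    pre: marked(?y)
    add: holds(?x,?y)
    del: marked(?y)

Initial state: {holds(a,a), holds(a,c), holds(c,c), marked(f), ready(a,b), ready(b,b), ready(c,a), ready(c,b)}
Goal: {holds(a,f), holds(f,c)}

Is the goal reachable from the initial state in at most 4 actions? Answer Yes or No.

Yes

1. swap(c,a)  →  {holds(a,a), holds(a,c), marked(c), marked(f), ready(a,b), ready(b,b), ready(c,a), ready(c,b)}
2. push(a,f)  →  {holds(a,a), holds(a,c), holds(a,f), marked(c), ready(a,b), ready(b,b), ready(c,a), ready(c,b)}
3. push(f,c)  →  {holds(a,a), holds(a,c), holds(a,f), holds(f,c), ready(a,b), ready(b,b), ready(c,a), ready(c,b)}
optimal plan length = 3; 3 ≤ 4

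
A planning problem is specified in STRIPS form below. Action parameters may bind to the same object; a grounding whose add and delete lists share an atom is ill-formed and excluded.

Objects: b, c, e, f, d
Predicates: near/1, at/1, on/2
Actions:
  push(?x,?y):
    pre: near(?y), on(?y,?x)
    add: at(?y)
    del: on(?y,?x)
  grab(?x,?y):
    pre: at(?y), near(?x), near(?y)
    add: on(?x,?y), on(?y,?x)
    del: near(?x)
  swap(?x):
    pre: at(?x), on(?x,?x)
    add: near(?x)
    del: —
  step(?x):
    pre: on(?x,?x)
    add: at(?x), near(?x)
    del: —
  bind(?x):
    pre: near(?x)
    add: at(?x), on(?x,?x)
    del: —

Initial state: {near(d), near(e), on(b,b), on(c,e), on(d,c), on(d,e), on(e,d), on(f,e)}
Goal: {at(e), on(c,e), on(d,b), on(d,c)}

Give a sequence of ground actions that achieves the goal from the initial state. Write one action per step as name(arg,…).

push(d,e); step(b); grab(d,b)

1. push(d,e)  →  {at(e), near(d), near(e), on(b,b), on(c,e), on(d,c), on(d,e), on(f,e)}
2. step(b)  →  {at(b), at(e), near(b), near(d), near(e), on(b,b), on(c,e), on(d,c), on(d,e), on(f,e)}
3. grab(d,b)  →  {at(b), at(e), near(b), near(e), on(b,b), on(b,d), on(c,e), on(d,b), on(d,c), on(d,e), on(f,e)}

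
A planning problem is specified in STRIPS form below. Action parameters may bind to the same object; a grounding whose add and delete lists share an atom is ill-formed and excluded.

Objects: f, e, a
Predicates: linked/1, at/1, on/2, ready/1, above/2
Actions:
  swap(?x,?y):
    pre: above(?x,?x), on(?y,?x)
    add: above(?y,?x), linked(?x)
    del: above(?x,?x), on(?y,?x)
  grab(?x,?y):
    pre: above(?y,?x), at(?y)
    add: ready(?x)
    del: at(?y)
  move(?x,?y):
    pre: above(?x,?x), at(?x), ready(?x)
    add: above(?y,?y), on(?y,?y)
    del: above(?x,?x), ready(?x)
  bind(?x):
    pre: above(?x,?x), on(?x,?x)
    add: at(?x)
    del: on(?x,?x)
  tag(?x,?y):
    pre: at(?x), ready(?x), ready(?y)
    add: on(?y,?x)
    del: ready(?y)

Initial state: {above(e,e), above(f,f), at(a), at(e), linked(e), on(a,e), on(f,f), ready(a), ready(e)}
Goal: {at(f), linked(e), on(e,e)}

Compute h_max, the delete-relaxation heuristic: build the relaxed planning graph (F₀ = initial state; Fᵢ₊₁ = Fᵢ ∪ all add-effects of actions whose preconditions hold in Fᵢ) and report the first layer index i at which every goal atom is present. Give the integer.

F0 = init (9 atoms)
F1 = F0 ∪ {above(a,a), above(a,e), at(f), on(a,a), on(e,a), on(e,e)}  (15 atoms)
goal ⊆ F1  ⇒  h_max = 1

1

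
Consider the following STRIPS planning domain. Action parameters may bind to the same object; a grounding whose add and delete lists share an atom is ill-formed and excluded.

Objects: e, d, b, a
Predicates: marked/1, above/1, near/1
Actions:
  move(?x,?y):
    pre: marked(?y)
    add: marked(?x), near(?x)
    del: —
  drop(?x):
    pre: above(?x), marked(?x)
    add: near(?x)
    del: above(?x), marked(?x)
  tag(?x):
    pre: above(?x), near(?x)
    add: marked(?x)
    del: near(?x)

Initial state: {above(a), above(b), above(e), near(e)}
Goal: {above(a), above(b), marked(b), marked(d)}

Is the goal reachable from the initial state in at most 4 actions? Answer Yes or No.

1. tag(e)  →  {above(a), above(b), above(e), marked(e)}
2. move(d,e)  →  {above(a), above(b), above(e), marked(d), marked(e), near(d)}
3. move(b,e)  →  {above(a), above(b), above(e), marked(b), marked(d), marked(e), near(b), near(d)}
optimal plan length = 3; 3 ≤ 4

Yes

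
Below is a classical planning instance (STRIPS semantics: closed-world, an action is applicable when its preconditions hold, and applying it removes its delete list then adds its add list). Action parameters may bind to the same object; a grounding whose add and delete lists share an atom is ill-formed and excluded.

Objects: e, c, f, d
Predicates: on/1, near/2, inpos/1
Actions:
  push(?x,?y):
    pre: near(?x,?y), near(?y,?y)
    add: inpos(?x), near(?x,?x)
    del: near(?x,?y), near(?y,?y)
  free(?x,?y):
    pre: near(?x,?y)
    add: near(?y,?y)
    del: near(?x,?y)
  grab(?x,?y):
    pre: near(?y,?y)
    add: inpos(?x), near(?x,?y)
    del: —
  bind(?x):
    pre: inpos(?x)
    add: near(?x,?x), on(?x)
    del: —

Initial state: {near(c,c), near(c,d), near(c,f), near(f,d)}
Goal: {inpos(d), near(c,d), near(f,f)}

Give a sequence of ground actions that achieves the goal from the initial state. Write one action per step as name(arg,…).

free(c,f); grab(d,c)

1. free(c,f)  →  {near(c,c), near(c,d), near(f,d), near(f,f)}
2. grab(d,c)  →  {inpos(d), near(c,c), near(c,d), near(d,c), near(f,d), near(f,f)}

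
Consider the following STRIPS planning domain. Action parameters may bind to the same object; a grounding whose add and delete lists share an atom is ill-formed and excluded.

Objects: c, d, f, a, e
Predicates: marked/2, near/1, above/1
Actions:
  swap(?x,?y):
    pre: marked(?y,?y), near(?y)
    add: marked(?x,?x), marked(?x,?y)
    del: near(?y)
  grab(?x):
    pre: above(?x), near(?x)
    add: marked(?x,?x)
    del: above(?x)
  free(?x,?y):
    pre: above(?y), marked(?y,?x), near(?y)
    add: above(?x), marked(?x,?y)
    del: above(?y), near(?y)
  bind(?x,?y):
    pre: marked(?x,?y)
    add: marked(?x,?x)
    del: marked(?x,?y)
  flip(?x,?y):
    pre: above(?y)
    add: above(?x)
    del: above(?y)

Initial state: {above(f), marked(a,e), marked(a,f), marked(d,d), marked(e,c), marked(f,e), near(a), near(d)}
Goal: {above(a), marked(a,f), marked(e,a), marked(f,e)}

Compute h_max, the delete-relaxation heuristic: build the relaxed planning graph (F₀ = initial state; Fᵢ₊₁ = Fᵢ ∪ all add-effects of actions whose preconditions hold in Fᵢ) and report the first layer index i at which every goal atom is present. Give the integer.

2

F0 = init (8 atoms)
F1 = F0 ∪ {above(a), above(c), above(d), above(e), marked(a,a), marked(a,d), marked(c,c), marked(c,d), marked(e,d), marked(e,e), marked(f,d), marked(f,f)}  (20 atoms)
F2 = F1 ∪ {marked(c,a), marked(d,a), marked(e,a), marked(f,a)}  (24 atoms)
goal ⊆ F2  ⇒  h_max = 2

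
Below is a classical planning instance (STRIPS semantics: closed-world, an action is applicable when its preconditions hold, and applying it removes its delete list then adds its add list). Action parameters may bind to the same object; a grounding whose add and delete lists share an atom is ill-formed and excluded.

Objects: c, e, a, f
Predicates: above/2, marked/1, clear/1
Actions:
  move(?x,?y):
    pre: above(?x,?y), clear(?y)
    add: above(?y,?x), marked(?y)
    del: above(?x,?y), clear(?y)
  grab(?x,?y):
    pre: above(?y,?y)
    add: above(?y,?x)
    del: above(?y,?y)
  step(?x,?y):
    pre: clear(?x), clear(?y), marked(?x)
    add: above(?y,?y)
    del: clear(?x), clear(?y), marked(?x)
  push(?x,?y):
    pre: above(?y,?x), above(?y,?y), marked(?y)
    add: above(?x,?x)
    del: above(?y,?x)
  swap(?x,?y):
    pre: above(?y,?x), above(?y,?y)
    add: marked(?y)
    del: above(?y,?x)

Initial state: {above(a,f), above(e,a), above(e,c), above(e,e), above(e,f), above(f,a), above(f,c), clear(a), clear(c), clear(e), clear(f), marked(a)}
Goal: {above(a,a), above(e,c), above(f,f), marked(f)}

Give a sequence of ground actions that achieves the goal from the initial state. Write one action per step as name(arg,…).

step(a,f); swap(c,f); push(a,f)

1. step(a,f)  →  {above(a,f), above(e,a), above(e,c), above(e,e), above(e,f), above(f,a), above(f,c), above(f,f), clear(c), clear(e)}
2. swap(c,f)  →  {above(a,f), above(e,a), above(e,c), above(e,e), above(e,f), above(f,a), above(f,f), clear(c), clear(e), marked(f)}
3. push(a,f)  →  {above(a,a), above(a,f), above(e,a), above(e,c), above(e,e), above(e,f), above(f,f), clear(c), clear(e), marked(f)}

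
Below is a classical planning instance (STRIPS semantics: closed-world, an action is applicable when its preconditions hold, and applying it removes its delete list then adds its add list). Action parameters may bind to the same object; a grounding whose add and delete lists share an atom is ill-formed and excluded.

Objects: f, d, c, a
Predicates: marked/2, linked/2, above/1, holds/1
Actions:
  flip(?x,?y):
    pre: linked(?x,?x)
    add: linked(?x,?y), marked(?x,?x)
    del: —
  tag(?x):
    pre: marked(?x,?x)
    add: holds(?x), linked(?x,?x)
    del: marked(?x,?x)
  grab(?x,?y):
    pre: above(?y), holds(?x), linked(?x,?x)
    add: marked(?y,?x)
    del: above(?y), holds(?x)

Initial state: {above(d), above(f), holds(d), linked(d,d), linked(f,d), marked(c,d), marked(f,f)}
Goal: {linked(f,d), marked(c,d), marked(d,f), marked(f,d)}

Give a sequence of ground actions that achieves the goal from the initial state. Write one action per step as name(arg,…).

1. tag(f)  →  {above(d), above(f), holds(d), holds(f), linked(d,d), linked(f,d), linked(f,f), marked(c,d)}
2. grab(f,d)  →  {above(f), holds(d), linked(d,d), linked(f,d), linked(f,f), marked(c,d), marked(d,f)}
3. grab(d,f)  →  {linked(d,d), linked(f,d), linked(f,f), marked(c,d), marked(d,f), marked(f,d)}

tag(f); grab(f,d); grab(d,f)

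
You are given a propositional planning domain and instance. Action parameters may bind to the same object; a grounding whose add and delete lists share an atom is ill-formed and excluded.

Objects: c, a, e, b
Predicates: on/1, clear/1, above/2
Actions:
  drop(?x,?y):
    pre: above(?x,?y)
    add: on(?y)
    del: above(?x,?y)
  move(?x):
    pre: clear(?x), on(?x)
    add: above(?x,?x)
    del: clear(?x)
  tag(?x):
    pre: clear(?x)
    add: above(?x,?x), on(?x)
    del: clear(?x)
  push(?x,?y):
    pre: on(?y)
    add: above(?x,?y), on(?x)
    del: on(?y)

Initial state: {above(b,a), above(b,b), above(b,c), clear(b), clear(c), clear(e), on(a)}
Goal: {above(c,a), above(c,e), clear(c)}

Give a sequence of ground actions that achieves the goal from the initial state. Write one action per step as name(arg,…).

tag(e); push(c,a); push(c,e)

1. tag(e)  →  {above(b,a), above(b,b), above(b,c), above(e,e), clear(b), clear(c), on(a), on(e)}
2. push(c,a)  →  {above(b,a), above(b,b), above(b,c), above(c,a), above(e,e), clear(b), clear(c), on(c), on(e)}
3. push(c,e)  →  {above(b,a), above(b,b), above(b,c), above(c,a), above(c,e), above(e,e), clear(b), clear(c), on(c)}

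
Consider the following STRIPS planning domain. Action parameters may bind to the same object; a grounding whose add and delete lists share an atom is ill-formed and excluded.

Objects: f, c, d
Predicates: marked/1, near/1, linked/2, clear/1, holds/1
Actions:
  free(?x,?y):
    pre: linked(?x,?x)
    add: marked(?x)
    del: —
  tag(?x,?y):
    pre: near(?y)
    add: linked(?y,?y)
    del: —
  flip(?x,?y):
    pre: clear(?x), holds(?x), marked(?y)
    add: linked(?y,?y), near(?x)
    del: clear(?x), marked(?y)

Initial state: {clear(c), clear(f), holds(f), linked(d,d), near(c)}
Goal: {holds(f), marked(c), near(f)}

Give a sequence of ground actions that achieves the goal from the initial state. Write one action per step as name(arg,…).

1. free(d,f)  →  {clear(c), clear(f), holds(f), linked(d,d), marked(d), near(c)}
2. tag(f,c)  →  {clear(c), clear(f), holds(f), linked(c,c), linked(d,d), marked(d), near(c)}
3. free(c,f)  →  {clear(c), clear(f), holds(f), linked(c,c), linked(d,d), marked(c), marked(d), near(c)}
4. flip(f,d)  →  {clear(c), holds(f), linked(c,c), linked(d,d), marked(c), near(c), near(f)}

free(d,f); tag(f,c); free(c,f); flip(f,d)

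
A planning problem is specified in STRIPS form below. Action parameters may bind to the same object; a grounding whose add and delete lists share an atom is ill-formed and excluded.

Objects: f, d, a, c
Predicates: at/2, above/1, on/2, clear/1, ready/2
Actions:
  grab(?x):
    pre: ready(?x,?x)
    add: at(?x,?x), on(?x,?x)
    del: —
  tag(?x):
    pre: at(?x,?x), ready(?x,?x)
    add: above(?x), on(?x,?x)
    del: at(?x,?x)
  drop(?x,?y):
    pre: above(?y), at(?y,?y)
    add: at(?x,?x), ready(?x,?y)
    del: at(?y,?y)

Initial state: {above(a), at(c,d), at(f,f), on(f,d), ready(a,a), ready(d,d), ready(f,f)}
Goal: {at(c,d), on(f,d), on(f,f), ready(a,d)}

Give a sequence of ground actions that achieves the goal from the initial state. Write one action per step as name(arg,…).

grab(f); grab(d); tag(d); grab(d); drop(a,d)

1. grab(f)  →  {above(a), at(c,d), at(f,f), on(f,d), on(f,f), ready(a,a), ready(d,d), ready(f,f)}
2. grab(d)  →  {above(a), at(c,d), at(d,d), at(f,f), on(d,d), on(f,d), on(f,f), ready(a,a), ready(d,d), ready(f,f)}
3. tag(d)  →  {above(a), above(d), at(c,d), at(f,f), on(d,d), on(f,d), on(f,f), ready(a,a), ready(d,d), ready(f,f)}
4. grab(d)  →  {above(a), above(d), at(c,d), at(d,d), at(f,f), on(d,d), on(f,d), on(f,f), ready(a,a), ready(d,d), ready(f,f)}
5. drop(a,d)  →  {above(a), above(d), at(a,a), at(c,d), at(f,f), on(d,d), on(f,d), on(f,f), ready(a,a), ready(a,d), ready(d,d), ready(f,f)}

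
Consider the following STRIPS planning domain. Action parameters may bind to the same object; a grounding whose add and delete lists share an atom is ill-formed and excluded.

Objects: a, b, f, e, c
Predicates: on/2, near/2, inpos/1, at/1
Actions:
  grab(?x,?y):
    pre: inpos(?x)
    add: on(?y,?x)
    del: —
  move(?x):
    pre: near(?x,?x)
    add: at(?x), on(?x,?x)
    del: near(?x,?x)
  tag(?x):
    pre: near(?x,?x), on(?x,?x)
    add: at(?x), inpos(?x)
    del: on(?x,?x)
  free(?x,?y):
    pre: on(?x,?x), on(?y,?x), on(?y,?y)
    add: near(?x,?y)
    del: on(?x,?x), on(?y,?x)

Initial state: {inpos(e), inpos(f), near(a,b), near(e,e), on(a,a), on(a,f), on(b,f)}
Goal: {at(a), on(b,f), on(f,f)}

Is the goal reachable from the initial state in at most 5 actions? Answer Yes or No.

1. grab(f,f)  →  {inpos(e), inpos(f), near(a,b), near(e,e), on(a,a), on(a,f), on(b,f), on(f,f)}
2. free(a,a)  →  {inpos(e), inpos(f), near(a,a), near(a,b), near(e,e), on(a,f), on(b,f), on(f,f)}
3. move(a)  →  {at(a), inpos(e), inpos(f), near(a,b), near(e,e), on(a,a), on(a,f), on(b,f), on(f,f)}
optimal plan length = 3; 3 ≤ 5

Yes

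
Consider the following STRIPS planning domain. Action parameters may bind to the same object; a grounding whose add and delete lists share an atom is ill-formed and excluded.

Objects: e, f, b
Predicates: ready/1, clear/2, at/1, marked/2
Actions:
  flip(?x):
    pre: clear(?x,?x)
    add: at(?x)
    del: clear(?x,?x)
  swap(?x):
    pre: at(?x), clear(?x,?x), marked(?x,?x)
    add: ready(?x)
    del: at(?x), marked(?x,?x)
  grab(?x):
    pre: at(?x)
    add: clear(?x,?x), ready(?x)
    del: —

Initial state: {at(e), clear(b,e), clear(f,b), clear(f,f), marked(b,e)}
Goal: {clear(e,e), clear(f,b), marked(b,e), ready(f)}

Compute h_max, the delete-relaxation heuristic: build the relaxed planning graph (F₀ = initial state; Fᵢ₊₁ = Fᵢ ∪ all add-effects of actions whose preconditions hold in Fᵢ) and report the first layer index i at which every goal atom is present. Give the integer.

2

F0 = init (5 atoms)
F1 = F0 ∪ {at(f), clear(e,e), ready(e)}  (8 atoms)
F2 = F1 ∪ {ready(f)}  (9 atoms)
goal ⊆ F2  ⇒  h_max = 2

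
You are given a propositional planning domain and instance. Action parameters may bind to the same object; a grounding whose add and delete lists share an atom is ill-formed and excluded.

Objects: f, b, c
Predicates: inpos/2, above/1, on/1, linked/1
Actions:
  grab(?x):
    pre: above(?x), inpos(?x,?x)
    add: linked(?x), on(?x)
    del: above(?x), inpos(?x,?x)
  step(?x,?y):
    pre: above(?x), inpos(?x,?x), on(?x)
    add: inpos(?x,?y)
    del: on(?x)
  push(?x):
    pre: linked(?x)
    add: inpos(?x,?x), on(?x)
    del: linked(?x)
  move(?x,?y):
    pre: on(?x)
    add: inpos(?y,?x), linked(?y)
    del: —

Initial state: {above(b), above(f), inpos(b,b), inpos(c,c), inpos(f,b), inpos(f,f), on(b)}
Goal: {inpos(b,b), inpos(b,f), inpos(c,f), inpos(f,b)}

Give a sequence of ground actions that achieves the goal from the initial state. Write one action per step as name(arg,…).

1. grab(f)  →  {above(b), inpos(b,b), inpos(c,c), inpos(f,b), linked(f), on(b), on(f)}
2. step(b,f)  →  {above(b), inpos(b,b), inpos(b,f), inpos(c,c), inpos(f,b), linked(f), on(f)}
3. move(f,c)  →  {above(b), inpos(b,b), inpos(b,f), inpos(c,c), inpos(c,f), inpos(f,b), linked(c), linked(f), on(f)}

grab(f); step(b,f); move(f,c)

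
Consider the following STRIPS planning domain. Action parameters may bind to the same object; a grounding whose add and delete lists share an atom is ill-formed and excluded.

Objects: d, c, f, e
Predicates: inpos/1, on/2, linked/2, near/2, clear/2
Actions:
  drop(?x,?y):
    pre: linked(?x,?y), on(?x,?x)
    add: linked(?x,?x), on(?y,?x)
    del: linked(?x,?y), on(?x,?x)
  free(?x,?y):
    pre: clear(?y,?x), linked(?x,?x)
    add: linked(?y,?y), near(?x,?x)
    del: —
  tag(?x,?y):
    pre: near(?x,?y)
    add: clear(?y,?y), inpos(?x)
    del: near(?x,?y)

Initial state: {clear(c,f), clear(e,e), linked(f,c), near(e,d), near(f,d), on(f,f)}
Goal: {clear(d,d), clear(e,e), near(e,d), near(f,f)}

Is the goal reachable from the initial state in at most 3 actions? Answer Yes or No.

1. drop(f,c)  →  {clear(c,f), clear(e,e), linked(f,f), near(e,d), near(f,d), on(c,f)}
2. free(f,c)  →  {clear(c,f), clear(e,e), linked(c,c), linked(f,f), near(e,d), near(f,d), near(f,f), on(c,f)}
3. tag(f,d)  →  {clear(c,f), clear(d,d), clear(e,e), inpos(f), linked(c,c), linked(f,f), near(e,d), near(f,f), on(c,f)}
optimal plan length = 3; 3 ≤ 3

Yes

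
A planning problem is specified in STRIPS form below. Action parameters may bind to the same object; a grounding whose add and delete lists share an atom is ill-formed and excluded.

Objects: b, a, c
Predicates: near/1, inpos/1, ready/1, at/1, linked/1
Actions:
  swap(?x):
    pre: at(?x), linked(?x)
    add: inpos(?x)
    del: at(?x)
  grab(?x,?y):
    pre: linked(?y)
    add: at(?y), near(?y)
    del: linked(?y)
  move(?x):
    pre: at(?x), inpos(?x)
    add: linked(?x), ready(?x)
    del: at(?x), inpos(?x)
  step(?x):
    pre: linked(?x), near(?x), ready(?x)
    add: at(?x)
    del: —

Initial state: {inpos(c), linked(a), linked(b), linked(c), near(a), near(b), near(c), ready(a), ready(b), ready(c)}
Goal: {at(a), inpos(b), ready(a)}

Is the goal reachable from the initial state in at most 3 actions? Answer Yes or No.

Yes

1. grab(b,a)  →  {at(a), inpos(c), linked(b), linked(c), near(a), near(b), near(c), ready(a), ready(b), ready(c)}
2. step(b)  →  {at(a), at(b), inpos(c), linked(b), linked(c), near(a), near(b), near(c), ready(a), ready(b), ready(c)}
3. swap(b)  →  {at(a), inpos(b), inpos(c), linked(b), linked(c), near(a), near(b), near(c), ready(a), ready(b), ready(c)}
optimal plan length = 3; 3 ≤ 3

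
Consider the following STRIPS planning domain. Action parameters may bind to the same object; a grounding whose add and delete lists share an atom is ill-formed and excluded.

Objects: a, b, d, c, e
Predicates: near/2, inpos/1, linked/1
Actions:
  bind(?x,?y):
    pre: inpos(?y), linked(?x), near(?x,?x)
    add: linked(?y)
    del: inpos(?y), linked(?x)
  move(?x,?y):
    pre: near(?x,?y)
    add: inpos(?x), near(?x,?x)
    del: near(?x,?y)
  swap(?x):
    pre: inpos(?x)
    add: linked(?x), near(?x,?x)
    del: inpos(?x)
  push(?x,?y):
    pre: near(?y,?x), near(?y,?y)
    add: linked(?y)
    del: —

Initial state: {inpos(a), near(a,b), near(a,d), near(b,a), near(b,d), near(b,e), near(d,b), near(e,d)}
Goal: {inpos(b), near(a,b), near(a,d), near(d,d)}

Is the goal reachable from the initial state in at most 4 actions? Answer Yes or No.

Yes

1. move(b,a)  →  {inpos(a), inpos(b), near(a,b), near(a,d), near(b,b), near(b,d), near(b,e), near(d,b), near(e,d)}
2. move(d,b)  →  {inpos(a), inpos(b), inpos(d), near(a,b), near(a,d), near(b,b), near(b,d), near(b,e), near(d,d), near(e,d)}
optimal plan length = 2; 2 ≤ 4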